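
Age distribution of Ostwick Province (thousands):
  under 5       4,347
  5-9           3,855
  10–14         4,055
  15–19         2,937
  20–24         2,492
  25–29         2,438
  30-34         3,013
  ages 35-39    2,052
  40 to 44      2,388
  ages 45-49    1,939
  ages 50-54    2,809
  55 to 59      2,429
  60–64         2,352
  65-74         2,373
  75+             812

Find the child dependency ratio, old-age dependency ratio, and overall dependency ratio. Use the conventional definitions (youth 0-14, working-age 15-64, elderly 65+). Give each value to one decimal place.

0–14: 4,347 + 3,855 + 4,055 = 12,257
15–64: 2,937 + 2,492 + 2,438 + 3,013 + 2,052 + 2,388 + 1,939 + 2,809 + 2,429 + 2,352 = 24,849
65+: 2,373 + 812 = 3,185
Youth dependency ratio = 12,257 / 24,849 × 100 = 49.3
Old-age dependency ratio = 3,185 / 24,849 × 100 = 12.8
Total dependency ratio = (12,257 + 3,185) / 24,849 × 100 = 15,442 / 24,849 × 100 = 62.1

Youth dependency ratio: 49.3
Old-age dependency ratio: 12.8
Total dependency ratio: 62.1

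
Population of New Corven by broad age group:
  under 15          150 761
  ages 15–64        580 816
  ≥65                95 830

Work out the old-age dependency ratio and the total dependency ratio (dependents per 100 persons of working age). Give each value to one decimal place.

Old-age dependency ratio = 95 830 / 580 816 × 100 = 16.5
Total dependency ratio = (150 761 + 95 830) / 580 816 × 100 = 246 591 / 580 816 × 100 = 42.5

Old-age dependency ratio: 16.5
Total dependency ratio: 42.5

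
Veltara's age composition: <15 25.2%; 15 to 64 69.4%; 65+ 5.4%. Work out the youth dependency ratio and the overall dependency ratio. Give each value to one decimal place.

Youth dependency ratio = 25.2 / 69.4 × 100 = 36.3
Total dependency ratio = (25.2 + 5.4) / 69.4 × 100 = 30.6 / 69.4 × 100 = 44.1

Youth dependency ratio: 36.3
Total dependency ratio: 44.1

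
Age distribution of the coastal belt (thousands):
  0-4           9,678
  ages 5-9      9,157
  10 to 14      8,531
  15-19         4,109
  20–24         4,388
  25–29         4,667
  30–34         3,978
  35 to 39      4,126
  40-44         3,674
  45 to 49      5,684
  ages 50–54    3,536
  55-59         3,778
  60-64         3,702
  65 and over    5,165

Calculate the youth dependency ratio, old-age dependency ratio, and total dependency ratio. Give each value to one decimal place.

0–14: 9,678 + 9,157 + 8,531 = 27,366
15–64: 4,109 + 4,388 + 4,667 + 3,978 + 4,126 + 3,674 + 5,684 + 3,536 + 3,778 + 3,702 = 41,642
65+: 5,165
Youth dependency ratio = 27,366 / 41,642 × 100 = 65.7
Old-age dependency ratio = 5,165 / 41,642 × 100 = 12.4
Total dependency ratio = (27,366 + 5,165) / 41,642 × 100 = 32,531 / 41,642 × 100 = 78.1

Youth dependency ratio: 65.7
Old-age dependency ratio: 12.4
Total dependency ratio: 78.1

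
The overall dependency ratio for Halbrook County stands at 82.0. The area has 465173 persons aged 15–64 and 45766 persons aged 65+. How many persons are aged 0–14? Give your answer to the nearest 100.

Total dependency ratio = (youth + elderly) / working-age × 100
82.0 = (Y + 45766) / 465173 × 100
⇒ 335700

Aged 0–14: 335700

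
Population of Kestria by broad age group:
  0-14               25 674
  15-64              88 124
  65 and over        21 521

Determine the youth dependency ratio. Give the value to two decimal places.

Youth dependency ratio: 29.13

Youth dependency ratio = 25 674 / 88 124 × 100 = 29.13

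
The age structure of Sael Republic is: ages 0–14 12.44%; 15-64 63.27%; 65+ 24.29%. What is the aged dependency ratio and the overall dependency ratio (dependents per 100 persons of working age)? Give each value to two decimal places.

Old-age dependency ratio: 38.39
Total dependency ratio: 58.05

Old-age dependency ratio = 24.29 / 63.27 × 100 = 38.39
Total dependency ratio = (12.44 + 24.29) / 63.27 × 100 = 36.73 / 63.27 × 100 = 58.05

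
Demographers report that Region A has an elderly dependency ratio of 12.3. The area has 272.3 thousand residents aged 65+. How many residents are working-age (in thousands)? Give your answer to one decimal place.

Working-age: 2,213.8

Old-age dependency ratio = elderly / working-age × 100
12.3 = 272.3 / W × 100
⇒ 2,213.8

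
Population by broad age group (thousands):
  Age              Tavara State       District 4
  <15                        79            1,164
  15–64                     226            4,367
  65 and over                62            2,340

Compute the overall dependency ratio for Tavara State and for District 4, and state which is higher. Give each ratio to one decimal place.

Tavara State: 62.4
District 4: 80.2
Higher: District 4

Tavara State: (79 + 62) / 226 × 100 = 141 / 226 × 100 = 62.4
District 4: (1,164 + 2,340) / 4,367 × 100 = 3,504 / 4,367 × 100 = 80.2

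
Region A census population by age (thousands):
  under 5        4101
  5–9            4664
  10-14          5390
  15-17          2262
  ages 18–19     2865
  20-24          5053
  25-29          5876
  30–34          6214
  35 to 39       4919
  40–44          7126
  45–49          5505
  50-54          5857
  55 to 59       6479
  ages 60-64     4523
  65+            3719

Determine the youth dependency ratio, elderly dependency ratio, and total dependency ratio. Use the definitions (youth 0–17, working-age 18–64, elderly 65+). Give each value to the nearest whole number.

0–17: 4101 + 4664 + 5390 + 2262 = 16417
18–64: 2865 + 5053 + 5876 + 6214 + 4919 + 7126 + 5505 + 5857 + 6479 + 4523 = 54417
65+: 3719
Youth dependency ratio = 16417 / 54417 × 100 = 30
Old-age dependency ratio = 3719 / 54417 × 100 = 7
Total dependency ratio = (16417 + 3719) / 54417 × 100 = 20136 / 54417 × 100 = 37

Youth dependency ratio: 30
Old-age dependency ratio: 7
Total dependency ratio: 37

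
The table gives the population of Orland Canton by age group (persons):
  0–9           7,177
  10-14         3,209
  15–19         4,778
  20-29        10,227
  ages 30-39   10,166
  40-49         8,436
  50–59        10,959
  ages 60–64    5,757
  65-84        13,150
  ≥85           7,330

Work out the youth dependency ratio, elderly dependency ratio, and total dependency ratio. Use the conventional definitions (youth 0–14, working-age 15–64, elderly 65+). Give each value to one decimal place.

0–14: 7,177 + 3,209 = 10,386
15–64: 4,778 + 10,227 + 10,166 + 8,436 + 10,959 + 5,757 = 50,323
65+: 13,150 + 7,330 = 20,480
Youth dependency ratio = 10,386 / 50,323 × 100 = 20.6
Old-age dependency ratio = 20,480 / 50,323 × 100 = 40.7
Total dependency ratio = (10,386 + 20,480) / 50,323 × 100 = 30,866 / 50,323 × 100 = 61.3

Youth dependency ratio: 20.6
Old-age dependency ratio: 40.7
Total dependency ratio: 61.3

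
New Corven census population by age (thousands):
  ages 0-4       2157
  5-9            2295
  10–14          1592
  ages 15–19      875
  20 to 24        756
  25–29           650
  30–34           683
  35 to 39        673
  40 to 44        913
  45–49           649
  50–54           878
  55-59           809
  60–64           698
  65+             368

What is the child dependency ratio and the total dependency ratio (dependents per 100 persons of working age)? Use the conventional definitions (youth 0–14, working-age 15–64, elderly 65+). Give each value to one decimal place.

Youth dependency ratio: 79.7
Total dependency ratio: 84.5

0–14: 2157 + 2295 + 1592 = 6044
15–64: 875 + 756 + 650 + 683 + 673 + 913 + 649 + 878 + 809 + 698 = 7584
65+: 368
Youth dependency ratio = 6044 / 7584 × 100 = 79.7
Total dependency ratio = (6044 + 368) / 7584 × 100 = 6412 / 7584 × 100 = 84.5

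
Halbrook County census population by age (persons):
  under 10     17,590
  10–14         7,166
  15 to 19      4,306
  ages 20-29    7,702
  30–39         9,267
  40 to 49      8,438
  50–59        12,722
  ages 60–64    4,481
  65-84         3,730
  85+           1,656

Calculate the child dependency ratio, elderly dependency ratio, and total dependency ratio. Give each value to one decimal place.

Youth dependency ratio: 52.8
Old-age dependency ratio: 11.5
Total dependency ratio: 64.2

0–14: 17,590 + 7,166 = 24,756
15–64: 4,306 + 7,702 + 9,267 + 8,438 + 12,722 + 4,481 = 46,916
65+: 3,730 + 1,656 = 5,386
Youth dependency ratio = 24,756 / 46,916 × 100 = 52.8
Old-age dependency ratio = 5,386 / 46,916 × 100 = 11.5
Total dependency ratio = (24,756 + 5,386) / 46,916 × 100 = 30,142 / 46,916 × 100 = 64.2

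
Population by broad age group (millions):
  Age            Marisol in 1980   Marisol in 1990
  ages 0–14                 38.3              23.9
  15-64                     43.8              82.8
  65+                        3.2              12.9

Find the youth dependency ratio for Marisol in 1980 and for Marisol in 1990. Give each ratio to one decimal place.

Marisol in 1980: 38.3 / 43.8 × 100 = 87.4
Marisol in 1990: 23.9 / 82.8 × 100 = 28.9

Marisol in 1980: 87.4
Marisol in 1990: 28.9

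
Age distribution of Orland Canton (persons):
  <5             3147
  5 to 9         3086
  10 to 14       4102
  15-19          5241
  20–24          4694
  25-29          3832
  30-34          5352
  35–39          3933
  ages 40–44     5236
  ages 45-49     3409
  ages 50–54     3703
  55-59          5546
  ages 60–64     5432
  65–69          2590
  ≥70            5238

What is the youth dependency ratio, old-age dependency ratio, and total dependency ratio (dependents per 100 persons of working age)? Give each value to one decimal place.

Youth dependency ratio: 22.3
Old-age dependency ratio: 16.9
Total dependency ratio: 39.2

0–14: 3147 + 3086 + 4102 = 10335
15–64: 5241 + 4694 + 3832 + 5352 + 3933 + 5236 + 3409 + 3703 + 5546 + 5432 = 46378
65+: 2590 + 5238 = 7828
Youth dependency ratio = 10335 / 46378 × 100 = 22.3
Old-age dependency ratio = 7828 / 46378 × 100 = 16.9
Total dependency ratio = (10335 + 7828) / 46378 × 100 = 18163 / 46378 × 100 = 39.2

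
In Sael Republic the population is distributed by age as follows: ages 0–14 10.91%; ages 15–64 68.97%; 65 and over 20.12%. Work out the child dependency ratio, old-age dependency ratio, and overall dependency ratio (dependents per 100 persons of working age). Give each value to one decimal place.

Youth dependency ratio = 10.91 / 68.97 × 100 = 15.8
Old-age dependency ratio = 20.12 / 68.97 × 100 = 29.2
Total dependency ratio = (10.91 + 20.12) / 68.97 × 100 = 31.03 / 68.97 × 100 = 45.0

Youth dependency ratio: 15.8
Old-age dependency ratio: 29.2
Total dependency ratio: 45.0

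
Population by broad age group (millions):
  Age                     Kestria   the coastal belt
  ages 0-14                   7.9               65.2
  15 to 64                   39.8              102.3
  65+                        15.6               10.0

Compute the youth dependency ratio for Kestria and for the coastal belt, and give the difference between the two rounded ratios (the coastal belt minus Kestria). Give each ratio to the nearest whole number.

Kestria: 7.9 / 39.8 × 100 = 20
the coastal belt: 65.2 / 102.3 × 100 = 64

Kestria: 20
the coastal belt: 64
Difference: +44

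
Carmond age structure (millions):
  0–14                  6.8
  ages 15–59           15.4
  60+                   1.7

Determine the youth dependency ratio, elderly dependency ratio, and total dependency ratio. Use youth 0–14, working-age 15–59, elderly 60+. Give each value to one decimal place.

Youth dependency ratio = 6.8 / 15.4 × 100 = 44.2
Old-age dependency ratio = 1.7 / 15.4 × 100 = 11.0
Total dependency ratio = (6.8 + 1.7) / 15.4 × 100 = 8.5 / 15.4 × 100 = 55.2

Youth dependency ratio: 44.2
Old-age dependency ratio: 11.0
Total dependency ratio: 55.2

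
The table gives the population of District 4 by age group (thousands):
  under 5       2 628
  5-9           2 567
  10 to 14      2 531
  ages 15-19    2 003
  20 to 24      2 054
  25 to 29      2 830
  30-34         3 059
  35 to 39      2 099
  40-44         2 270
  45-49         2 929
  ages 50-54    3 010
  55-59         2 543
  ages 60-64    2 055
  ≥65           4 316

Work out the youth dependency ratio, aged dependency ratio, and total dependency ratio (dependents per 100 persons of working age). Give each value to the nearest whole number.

Youth dependency ratio: 31
Old-age dependency ratio: 17
Total dependency ratio: 48

0–14: 2 628 + 2 567 + 2 531 = 7 726
15–64: 2 003 + 2 054 + 2 830 + 3 059 + 2 099 + 2 270 + 2 929 + 3 010 + 2 543 + 2 055 = 24 852
65+: 4 316
Youth dependency ratio = 7 726 / 24 852 × 100 = 31
Old-age dependency ratio = 4 316 / 24 852 × 100 = 17
Total dependency ratio = (7 726 + 4 316) / 24 852 × 100 = 12 042 / 24 852 × 100 = 48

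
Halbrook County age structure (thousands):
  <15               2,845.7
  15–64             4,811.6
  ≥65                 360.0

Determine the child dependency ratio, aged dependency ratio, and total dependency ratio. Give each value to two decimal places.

Youth dependency ratio: 59.14
Old-age dependency ratio: 7.48
Total dependency ratio: 66.62

Youth dependency ratio = 2,845.7 / 4,811.6 × 100 = 59.14
Old-age dependency ratio = 360.0 / 4,811.6 × 100 = 7.48
Total dependency ratio = (2,845.7 + 360.0) / 4,811.6 × 100 = 3,205.7 / 4,811.6 × 100 = 66.62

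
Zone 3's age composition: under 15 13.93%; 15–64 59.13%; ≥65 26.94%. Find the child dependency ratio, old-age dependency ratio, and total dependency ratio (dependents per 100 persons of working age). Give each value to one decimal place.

Youth dependency ratio = 13.93 / 59.13 × 100 = 23.6
Old-age dependency ratio = 26.94 / 59.13 × 100 = 45.6
Total dependency ratio = (13.93 + 26.94) / 59.13 × 100 = 40.87 / 59.13 × 100 = 69.1

Youth dependency ratio: 23.6
Old-age dependency ratio: 45.6
Total dependency ratio: 69.1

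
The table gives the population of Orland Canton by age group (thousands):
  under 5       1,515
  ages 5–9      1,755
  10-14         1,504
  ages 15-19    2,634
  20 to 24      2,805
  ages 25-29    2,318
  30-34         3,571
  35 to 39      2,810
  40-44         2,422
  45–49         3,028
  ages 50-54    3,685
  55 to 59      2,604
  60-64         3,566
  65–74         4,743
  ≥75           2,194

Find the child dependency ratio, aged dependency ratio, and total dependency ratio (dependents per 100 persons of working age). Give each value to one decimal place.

Youth dependency ratio: 16.2
Old-age dependency ratio: 23.6
Total dependency ratio: 39.8

0–14: 1,515 + 1,755 + 1,504 = 4,774
15–64: 2,634 + 2,805 + 2,318 + 3,571 + 2,810 + 2,422 + 3,028 + 3,685 + 2,604 + 3,566 = 29,443
65+: 4,743 + 2,194 = 6,937
Youth dependency ratio = 4,774 / 29,443 × 100 = 16.2
Old-age dependency ratio = 6,937 / 29,443 × 100 = 23.6
Total dependency ratio = (4,774 + 6,937) / 29,443 × 100 = 11,711 / 29,443 × 100 = 39.8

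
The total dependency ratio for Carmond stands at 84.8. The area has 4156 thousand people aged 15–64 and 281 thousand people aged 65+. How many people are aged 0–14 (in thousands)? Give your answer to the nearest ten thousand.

Aged 0–14: 3240

Total dependency ratio = (youth + elderly) / working-age × 100
84.8 = (Y + 281) / 4156 × 100
⇒ 3240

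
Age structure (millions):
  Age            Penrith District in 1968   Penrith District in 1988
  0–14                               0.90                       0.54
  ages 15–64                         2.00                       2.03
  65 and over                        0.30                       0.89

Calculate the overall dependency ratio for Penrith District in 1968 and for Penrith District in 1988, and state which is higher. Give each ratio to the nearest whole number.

Penrith District in 1968: (0.90 + 0.30) / 2.00 × 100 = 1.20 / 2.00 × 100 = 60
Penrith District in 1988: (0.54 + 0.89) / 2.03 × 100 = 1.43 / 2.03 × 100 = 70

Penrith District in 1968: 60
Penrith District in 1988: 70
Higher: Penrith District in 1988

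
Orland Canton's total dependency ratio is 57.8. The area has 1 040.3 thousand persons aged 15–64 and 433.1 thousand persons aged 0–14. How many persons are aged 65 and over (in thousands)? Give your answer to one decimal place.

Aged 65 and over: 168.2

Total dependency ratio = (youth + elderly) / working-age × 100
57.8 = (433.1 + E) / 1 040.3 × 100
⇒ 168.2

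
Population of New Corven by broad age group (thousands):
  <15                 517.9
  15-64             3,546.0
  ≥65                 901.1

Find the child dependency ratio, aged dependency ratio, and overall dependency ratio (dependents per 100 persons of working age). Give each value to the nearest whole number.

Youth dependency ratio = 517.9 / 3,546.0 × 100 = 15
Old-age dependency ratio = 901.1 / 3,546.0 × 100 = 25
Total dependency ratio = (517.9 + 901.1) / 3,546.0 × 100 = 1,419.0 / 3,546.0 × 100 = 40

Youth dependency ratio: 15
Old-age dependency ratio: 25
Total dependency ratio: 40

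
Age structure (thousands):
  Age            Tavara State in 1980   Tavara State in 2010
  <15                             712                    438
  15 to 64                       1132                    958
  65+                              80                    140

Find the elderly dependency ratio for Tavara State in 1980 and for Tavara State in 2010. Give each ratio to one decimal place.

Tavara State in 1980: 80 / 1132 × 100 = 7.1
Tavara State in 2010: 140 / 958 × 100 = 14.6

Tavara State in 1980: 7.1
Tavara State in 2010: 14.6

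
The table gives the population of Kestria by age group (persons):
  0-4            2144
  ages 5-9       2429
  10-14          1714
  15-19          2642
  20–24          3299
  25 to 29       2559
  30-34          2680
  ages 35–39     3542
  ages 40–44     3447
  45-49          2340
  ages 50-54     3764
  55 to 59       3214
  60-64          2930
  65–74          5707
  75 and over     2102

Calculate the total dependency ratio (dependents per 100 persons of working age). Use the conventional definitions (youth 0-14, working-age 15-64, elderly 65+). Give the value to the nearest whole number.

0–14: 2144 + 2429 + 1714 = 6287
15–64: 2642 + 3299 + 2559 + 2680 + 3542 + 3447 + 2340 + 3764 + 3214 + 2930 = 30417
65+: 5707 + 2102 = 7809
Total dependency ratio = (6287 + 7809) / 30417 × 100 = 14096 / 30417 × 100 = 46

Total dependency ratio: 46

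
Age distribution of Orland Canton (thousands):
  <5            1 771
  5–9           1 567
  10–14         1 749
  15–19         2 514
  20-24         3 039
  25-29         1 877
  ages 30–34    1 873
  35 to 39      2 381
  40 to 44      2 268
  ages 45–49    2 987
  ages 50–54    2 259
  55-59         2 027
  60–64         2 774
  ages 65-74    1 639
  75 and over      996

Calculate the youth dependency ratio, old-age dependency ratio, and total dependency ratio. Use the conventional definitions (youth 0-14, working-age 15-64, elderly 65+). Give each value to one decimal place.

0–14: 1 771 + 1 567 + 1 749 = 5 087
15–64: 2 514 + 3 039 + 1 877 + 1 873 + 2 381 + 2 268 + 2 987 + 2 259 + 2 027 + 2 774 = 23 999
65+: 1 639 + 996 = 2 635
Youth dependency ratio = 5 087 / 23 999 × 100 = 21.2
Old-age dependency ratio = 2 635 / 23 999 × 100 = 11.0
Total dependency ratio = (5 087 + 2 635) / 23 999 × 100 = 7 722 / 23 999 × 100 = 32.2

Youth dependency ratio: 21.2
Old-age dependency ratio: 11.0
Total dependency ratio: 32.2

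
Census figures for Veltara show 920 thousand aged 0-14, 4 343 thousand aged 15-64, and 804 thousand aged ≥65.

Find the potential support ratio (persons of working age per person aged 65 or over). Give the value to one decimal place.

Potential support ratio = 4 343 / 804 = 5.4

Potential support ratio: 5.4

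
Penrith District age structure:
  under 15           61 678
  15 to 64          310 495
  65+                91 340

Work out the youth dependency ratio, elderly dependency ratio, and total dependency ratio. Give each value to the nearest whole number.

Youth dependency ratio: 20
Old-age dependency ratio: 29
Total dependency ratio: 49

Youth dependency ratio = 61 678 / 310 495 × 100 = 20
Old-age dependency ratio = 91 340 / 310 495 × 100 = 29
Total dependency ratio = (61 678 + 91 340) / 310 495 × 100 = 153 018 / 310 495 × 100 = 49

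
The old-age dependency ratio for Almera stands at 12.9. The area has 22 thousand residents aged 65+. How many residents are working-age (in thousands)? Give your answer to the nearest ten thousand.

Old-age dependency ratio = elderly / working-age × 100
12.9 = 22 / W × 100
⇒ 170

Working-age: 170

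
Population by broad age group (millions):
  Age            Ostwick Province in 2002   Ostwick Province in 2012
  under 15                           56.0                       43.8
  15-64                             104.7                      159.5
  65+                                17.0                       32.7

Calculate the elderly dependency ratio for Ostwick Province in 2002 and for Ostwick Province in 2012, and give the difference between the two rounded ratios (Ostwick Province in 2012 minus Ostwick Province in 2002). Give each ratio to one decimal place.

Ostwick Province in 2002: 16.2
Ostwick Province in 2012: 20.5
Difference: +4.3

Ostwick Province in 2002: 17.0 / 104.7 × 100 = 16.2
Ostwick Province in 2012: 32.7 / 159.5 × 100 = 20.5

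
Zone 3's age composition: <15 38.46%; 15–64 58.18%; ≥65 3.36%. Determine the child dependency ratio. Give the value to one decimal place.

Youth dependency ratio: 66.1

Youth dependency ratio = 38.46 / 58.18 × 100 = 66.1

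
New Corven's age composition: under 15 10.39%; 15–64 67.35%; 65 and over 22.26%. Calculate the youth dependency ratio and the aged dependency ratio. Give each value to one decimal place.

Youth dependency ratio = 10.39 / 67.35 × 100 = 15.4
Old-age dependency ratio = 22.26 / 67.35 × 100 = 33.1

Youth dependency ratio: 15.4
Old-age dependency ratio: 33.1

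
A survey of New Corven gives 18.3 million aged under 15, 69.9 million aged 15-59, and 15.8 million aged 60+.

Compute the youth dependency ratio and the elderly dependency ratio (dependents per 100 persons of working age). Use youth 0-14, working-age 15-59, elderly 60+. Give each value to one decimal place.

Youth dependency ratio: 26.2
Old-age dependency ratio: 22.6

Youth dependency ratio = 18.3 / 69.9 × 100 = 26.2
Old-age dependency ratio = 15.8 / 69.9 × 100 = 22.6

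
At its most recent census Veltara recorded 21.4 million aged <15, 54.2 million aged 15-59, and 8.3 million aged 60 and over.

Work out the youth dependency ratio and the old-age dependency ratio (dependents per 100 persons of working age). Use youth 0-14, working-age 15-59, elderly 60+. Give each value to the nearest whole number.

Youth dependency ratio: 39
Old-age dependency ratio: 15

Youth dependency ratio = 21.4 / 54.2 × 100 = 39
Old-age dependency ratio = 8.3 / 54.2 × 100 = 15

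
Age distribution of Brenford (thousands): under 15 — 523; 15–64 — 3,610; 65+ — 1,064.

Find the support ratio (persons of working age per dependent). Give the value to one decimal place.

Support ratio = 3,610 / (523 + 1,064) = 3,610 / 1,587 = 2.3

Support ratio: 2.3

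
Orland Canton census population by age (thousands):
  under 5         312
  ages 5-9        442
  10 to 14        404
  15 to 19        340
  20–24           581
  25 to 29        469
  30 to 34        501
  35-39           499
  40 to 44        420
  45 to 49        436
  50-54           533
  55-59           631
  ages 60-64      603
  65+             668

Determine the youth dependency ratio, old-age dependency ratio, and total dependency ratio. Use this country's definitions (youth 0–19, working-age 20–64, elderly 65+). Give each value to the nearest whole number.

0–19: 312 + 442 + 404 + 340 = 1498
20–64: 581 + 469 + 501 + 499 + 420 + 436 + 533 + 631 + 603 = 4673
65+: 668
Youth dependency ratio = 1498 / 4673 × 100 = 32
Old-age dependency ratio = 668 / 4673 × 100 = 14
Total dependency ratio = (1498 + 668) / 4673 × 100 = 2166 / 4673 × 100 = 46

Youth dependency ratio: 32
Old-age dependency ratio: 14
Total dependency ratio: 46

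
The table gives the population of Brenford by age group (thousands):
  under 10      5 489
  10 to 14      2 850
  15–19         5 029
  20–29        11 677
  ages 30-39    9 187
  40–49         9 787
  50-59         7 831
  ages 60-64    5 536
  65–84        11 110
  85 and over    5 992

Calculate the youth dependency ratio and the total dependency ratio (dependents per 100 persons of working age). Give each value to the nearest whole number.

0–14: 5 489 + 2 850 = 8 339
15–64: 5 029 + 11 677 + 9 187 + 9 787 + 7 831 + 5 536 = 49 047
65+: 11 110 + 5 992 = 17 102
Youth dependency ratio = 8 339 / 49 047 × 100 = 17
Total dependency ratio = (8 339 + 17 102) / 49 047 × 100 = 25 441 / 49 047 × 100 = 52

Youth dependency ratio: 17
Total dependency ratio: 52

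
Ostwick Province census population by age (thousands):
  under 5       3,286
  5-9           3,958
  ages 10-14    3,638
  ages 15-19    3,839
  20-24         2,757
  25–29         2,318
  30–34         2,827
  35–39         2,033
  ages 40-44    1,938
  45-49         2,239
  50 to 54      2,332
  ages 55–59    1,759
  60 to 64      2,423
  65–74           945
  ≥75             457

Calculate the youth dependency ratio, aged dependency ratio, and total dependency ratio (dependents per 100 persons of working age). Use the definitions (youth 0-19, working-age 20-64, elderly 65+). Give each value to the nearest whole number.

Youth dependency ratio: 71
Old-age dependency ratio: 7
Total dependency ratio: 78

0–19: 3,286 + 3,958 + 3,638 + 3,839 = 14,721
20–64: 2,757 + 2,318 + 2,827 + 2,033 + 1,938 + 2,239 + 2,332 + 1,759 + 2,423 = 20,626
65+: 945 + 457 = 1,402
Youth dependency ratio = 14,721 / 20,626 × 100 = 71
Old-age dependency ratio = 1,402 / 20,626 × 100 = 7
Total dependency ratio = (14,721 + 1,402) / 20,626 × 100 = 16,123 / 20,626 × 100 = 78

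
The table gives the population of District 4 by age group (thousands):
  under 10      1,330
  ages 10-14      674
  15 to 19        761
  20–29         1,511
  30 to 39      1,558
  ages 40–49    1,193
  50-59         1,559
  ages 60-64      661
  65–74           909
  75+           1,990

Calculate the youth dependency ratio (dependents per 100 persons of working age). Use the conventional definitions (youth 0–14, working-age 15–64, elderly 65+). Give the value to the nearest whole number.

Youth dependency ratio: 28

0–14: 1,330 + 674 = 2,004
15–64: 761 + 1,511 + 1,558 + 1,193 + 1,559 + 661 = 7,243
65+: 909 + 1,990 = 2,899
Youth dependency ratio = 2,004 / 7,243 × 100 = 28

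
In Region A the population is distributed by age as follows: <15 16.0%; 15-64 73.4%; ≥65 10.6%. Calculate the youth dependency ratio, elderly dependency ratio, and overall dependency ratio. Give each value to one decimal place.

Youth dependency ratio: 21.8
Old-age dependency ratio: 14.4
Total dependency ratio: 36.2

Youth dependency ratio = 16.0 / 73.4 × 100 = 21.8
Old-age dependency ratio = 10.6 / 73.4 × 100 = 14.4
Total dependency ratio = (16.0 + 10.6) / 73.4 × 100 = 26.6 / 73.4 × 100 = 36.2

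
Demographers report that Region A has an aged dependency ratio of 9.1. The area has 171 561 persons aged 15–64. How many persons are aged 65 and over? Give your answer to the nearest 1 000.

Old-age dependency ratio = elderly / working-age × 100
9.1 = E / 171 561 × 100
⇒ 16 000

Aged 65 and over: 16 000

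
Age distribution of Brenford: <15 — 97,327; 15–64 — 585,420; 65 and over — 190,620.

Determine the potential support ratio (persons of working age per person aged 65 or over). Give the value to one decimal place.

Potential support ratio = 585,420 / 190,620 = 3.1

Potential support ratio: 3.1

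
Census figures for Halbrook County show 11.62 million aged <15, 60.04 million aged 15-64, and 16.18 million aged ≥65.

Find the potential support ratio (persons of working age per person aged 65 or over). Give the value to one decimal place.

Potential support ratio = 60.04 / 16.18 = 3.7

Potential support ratio: 3.7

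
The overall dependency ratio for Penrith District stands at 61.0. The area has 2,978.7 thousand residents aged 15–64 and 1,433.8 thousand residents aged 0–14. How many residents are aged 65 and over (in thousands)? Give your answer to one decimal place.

Aged 65 and over: 383.2

Total dependency ratio = (youth + elderly) / working-age × 100
61.0 = (1,433.8 + E) / 2,978.7 × 100
⇒ 383.2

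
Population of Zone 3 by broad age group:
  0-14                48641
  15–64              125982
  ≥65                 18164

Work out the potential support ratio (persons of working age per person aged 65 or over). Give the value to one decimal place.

Potential support ratio: 6.9

Potential support ratio = 125982 / 18164 = 6.9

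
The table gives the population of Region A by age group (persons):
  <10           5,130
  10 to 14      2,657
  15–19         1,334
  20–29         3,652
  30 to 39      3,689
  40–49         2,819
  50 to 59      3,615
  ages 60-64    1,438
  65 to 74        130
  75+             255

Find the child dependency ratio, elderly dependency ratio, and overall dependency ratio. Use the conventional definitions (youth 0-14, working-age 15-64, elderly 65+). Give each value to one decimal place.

Youth dependency ratio: 47.1
Old-age dependency ratio: 2.3
Total dependency ratio: 49.4

0–14: 5,130 + 2,657 = 7,787
15–64: 1,334 + 3,652 + 3,689 + 2,819 + 3,615 + 1,438 = 16,547
65+: 130 + 255 = 385
Youth dependency ratio = 7,787 / 16,547 × 100 = 47.1
Old-age dependency ratio = 385 / 16,547 × 100 = 2.3
Total dependency ratio = (7,787 + 385) / 16,547 × 100 = 8,172 / 16,547 × 100 = 49.4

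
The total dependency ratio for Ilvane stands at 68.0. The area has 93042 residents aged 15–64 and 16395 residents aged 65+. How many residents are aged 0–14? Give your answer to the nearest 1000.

Aged 0–14: 47000

Total dependency ratio = (youth + elderly) / working-age × 100
68.0 = (Y + 16395) / 93042 × 100
⇒ 47000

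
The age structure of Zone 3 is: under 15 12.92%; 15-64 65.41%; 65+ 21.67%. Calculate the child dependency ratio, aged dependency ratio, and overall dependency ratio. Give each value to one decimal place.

Youth dependency ratio = 12.92 / 65.41 × 100 = 19.8
Old-age dependency ratio = 21.67 / 65.41 × 100 = 33.1
Total dependency ratio = (12.92 + 21.67) / 65.41 × 100 = 34.59 / 65.41 × 100 = 52.9

Youth dependency ratio: 19.8
Old-age dependency ratio: 33.1
Total dependency ratio: 52.9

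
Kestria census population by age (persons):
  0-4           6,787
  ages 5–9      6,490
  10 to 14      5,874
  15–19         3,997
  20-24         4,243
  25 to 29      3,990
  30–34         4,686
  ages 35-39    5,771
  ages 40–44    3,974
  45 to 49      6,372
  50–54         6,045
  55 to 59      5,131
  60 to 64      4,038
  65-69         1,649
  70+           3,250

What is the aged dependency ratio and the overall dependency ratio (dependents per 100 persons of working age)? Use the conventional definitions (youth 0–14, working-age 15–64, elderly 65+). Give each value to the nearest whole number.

0–14: 6,787 + 6,490 + 5,874 = 19,151
15–64: 3,997 + 4,243 + 3,990 + 4,686 + 5,771 + 3,974 + 6,372 + 6,045 + 5,131 + 4,038 = 48,247
65+: 1,649 + 3,250 = 4,899
Old-age dependency ratio = 4,899 / 48,247 × 100 = 10
Total dependency ratio = (19,151 + 4,899) / 48,247 × 100 = 24,050 / 48,247 × 100 = 50

Old-age dependency ratio: 10
Total dependency ratio: 50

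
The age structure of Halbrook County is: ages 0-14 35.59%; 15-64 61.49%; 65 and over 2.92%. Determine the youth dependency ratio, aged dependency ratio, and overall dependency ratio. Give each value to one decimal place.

Youth dependency ratio = 35.59 / 61.49 × 100 = 57.9
Old-age dependency ratio = 2.92 / 61.49 × 100 = 4.7
Total dependency ratio = (35.59 + 2.92) / 61.49 × 100 = 38.51 / 61.49 × 100 = 62.6

Youth dependency ratio: 57.9
Old-age dependency ratio: 4.7
Total dependency ratio: 62.6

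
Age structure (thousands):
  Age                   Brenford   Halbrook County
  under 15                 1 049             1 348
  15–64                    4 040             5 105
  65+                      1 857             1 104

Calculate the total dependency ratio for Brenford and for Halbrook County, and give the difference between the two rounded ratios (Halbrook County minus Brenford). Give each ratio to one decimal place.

Brenford: (1 049 + 1 857) / 4 040 × 100 = 2 906 / 4 040 × 100 = 71.9
Halbrook County: (1 348 + 1 104) / 5 105 × 100 = 2 452 / 5 105 × 100 = 48.0

Brenford: 71.9
Halbrook County: 48.0
Difference: -23.9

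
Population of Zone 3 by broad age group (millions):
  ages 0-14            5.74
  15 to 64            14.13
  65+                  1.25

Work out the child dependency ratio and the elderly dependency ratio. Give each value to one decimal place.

Youth dependency ratio = 5.74 / 14.13 × 100 = 40.6
Old-age dependency ratio = 1.25 / 14.13 × 100 = 8.8

Youth dependency ratio: 40.6
Old-age dependency ratio: 8.8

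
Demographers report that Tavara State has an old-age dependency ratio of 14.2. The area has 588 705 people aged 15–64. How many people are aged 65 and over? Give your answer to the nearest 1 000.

Aged 65 and over: 84 000

Old-age dependency ratio = elderly / working-age × 100
14.2 = E / 588 705 × 100
⇒ 84 000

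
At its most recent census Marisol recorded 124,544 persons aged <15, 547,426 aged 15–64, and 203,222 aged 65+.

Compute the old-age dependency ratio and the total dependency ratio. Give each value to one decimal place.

Old-age dependency ratio = 203,222 / 547,426 × 100 = 37.1
Total dependency ratio = (124,544 + 203,222) / 547,426 × 100 = 327,766 / 547,426 × 100 = 59.9

Old-age dependency ratio: 37.1
Total dependency ratio: 59.9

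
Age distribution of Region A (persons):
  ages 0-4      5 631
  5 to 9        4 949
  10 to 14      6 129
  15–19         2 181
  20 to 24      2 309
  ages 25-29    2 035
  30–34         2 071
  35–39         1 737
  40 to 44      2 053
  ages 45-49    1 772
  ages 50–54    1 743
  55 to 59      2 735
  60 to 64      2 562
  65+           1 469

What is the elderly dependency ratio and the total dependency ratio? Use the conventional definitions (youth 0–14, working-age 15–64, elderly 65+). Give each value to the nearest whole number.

0–14: 5 631 + 4 949 + 6 129 = 16 709
15–64: 2 181 + 2 309 + 2 035 + 2 071 + 1 737 + 2 053 + 1 772 + 1 743 + 2 735 + 2 562 = 21 198
65+: 1 469
Old-age dependency ratio = 1 469 / 21 198 × 100 = 7
Total dependency ratio = (16 709 + 1 469) / 21 198 × 100 = 18 178 / 21 198 × 100 = 86

Old-age dependency ratio: 7
Total dependency ratio: 86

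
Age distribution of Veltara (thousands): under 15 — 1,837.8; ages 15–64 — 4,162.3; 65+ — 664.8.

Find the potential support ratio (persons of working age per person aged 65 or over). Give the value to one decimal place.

Potential support ratio = 4,162.3 / 664.8 = 6.3

Potential support ratio: 6.3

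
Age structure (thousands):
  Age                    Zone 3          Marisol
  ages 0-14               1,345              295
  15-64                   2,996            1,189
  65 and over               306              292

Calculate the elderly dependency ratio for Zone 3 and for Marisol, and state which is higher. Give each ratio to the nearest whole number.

Zone 3: 10
Marisol: 25
Higher: Marisol

Zone 3: 306 / 2,996 × 100 = 10
Marisol: 292 / 1,189 × 100 = 25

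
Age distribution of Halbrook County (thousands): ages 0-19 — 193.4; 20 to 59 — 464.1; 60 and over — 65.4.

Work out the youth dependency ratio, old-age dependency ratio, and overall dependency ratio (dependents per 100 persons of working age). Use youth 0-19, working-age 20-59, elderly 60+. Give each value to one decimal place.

Youth dependency ratio = 193.4 / 464.1 × 100 = 41.7
Old-age dependency ratio = 65.4 / 464.1 × 100 = 14.1
Total dependency ratio = (193.4 + 65.4) / 464.1 × 100 = 258.8 / 464.1 × 100 = 55.8

Youth dependency ratio: 41.7
Old-age dependency ratio: 14.1
Total dependency ratio: 55.8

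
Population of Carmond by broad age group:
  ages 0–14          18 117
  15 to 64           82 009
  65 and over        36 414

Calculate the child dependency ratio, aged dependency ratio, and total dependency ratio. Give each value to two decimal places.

Youth dependency ratio = 18 117 / 82 009 × 100 = 22.09
Old-age dependency ratio = 36 414 / 82 009 × 100 = 44.40
Total dependency ratio = (18 117 + 36 414) / 82 009 × 100 = 54 531 / 82 009 × 100 = 66.49

Youth dependency ratio: 22.09
Old-age dependency ratio: 44.40
Total dependency ratio: 66.49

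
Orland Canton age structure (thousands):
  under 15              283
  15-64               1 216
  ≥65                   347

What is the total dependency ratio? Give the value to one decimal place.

Total dependency ratio: 51.8

Total dependency ratio = (283 + 347) / 1 216 × 100 = 630 / 1 216 × 100 = 51.8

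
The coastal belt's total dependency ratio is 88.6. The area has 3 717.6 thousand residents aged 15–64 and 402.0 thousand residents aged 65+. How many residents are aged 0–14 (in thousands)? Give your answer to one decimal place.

Total dependency ratio = (youth + elderly) / working-age × 100
88.6 = (Y + 402.0) / 3 717.6 × 100
⇒ 2 891.8

Aged 0–14: 2 891.8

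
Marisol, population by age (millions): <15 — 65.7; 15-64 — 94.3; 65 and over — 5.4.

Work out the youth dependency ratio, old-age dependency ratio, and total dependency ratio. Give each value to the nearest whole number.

Youth dependency ratio = 65.7 / 94.3 × 100 = 70
Old-age dependency ratio = 5.4 / 94.3 × 100 = 6
Total dependency ratio = (65.7 + 5.4) / 94.3 × 100 = 71.1 / 94.3 × 100 = 75

Youth dependency ratio: 70
Old-age dependency ratio: 6
Total dependency ratio: 75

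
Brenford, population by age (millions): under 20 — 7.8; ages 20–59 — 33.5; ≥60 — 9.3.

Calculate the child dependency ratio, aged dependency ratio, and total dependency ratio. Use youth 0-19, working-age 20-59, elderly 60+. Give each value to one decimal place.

Youth dependency ratio: 23.3
Old-age dependency ratio: 27.8
Total dependency ratio: 51.0

Youth dependency ratio = 7.8 / 33.5 × 100 = 23.3
Old-age dependency ratio = 9.3 / 33.5 × 100 = 27.8
Total dependency ratio = (7.8 + 9.3) / 33.5 × 100 = 17.1 / 33.5 × 100 = 51.0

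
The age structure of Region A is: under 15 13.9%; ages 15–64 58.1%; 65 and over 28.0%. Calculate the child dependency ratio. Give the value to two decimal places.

Youth dependency ratio: 23.92

Youth dependency ratio = 13.9 / 58.1 × 100 = 23.92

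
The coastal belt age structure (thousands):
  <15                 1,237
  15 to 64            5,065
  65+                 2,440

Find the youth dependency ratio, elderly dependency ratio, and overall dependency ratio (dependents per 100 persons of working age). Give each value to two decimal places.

Youth dependency ratio: 24.42
Old-age dependency ratio: 48.17
Total dependency ratio: 72.60

Youth dependency ratio = 1,237 / 5,065 × 100 = 24.42
Old-age dependency ratio = 2,440 / 5,065 × 100 = 48.17
Total dependency ratio = (1,237 + 2,440) / 5,065 × 100 = 3,677 / 5,065 × 100 = 72.60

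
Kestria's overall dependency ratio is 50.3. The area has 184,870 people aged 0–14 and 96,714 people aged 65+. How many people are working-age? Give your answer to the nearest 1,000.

Total dependency ratio = (youth + elderly) / working-age × 100
50.3 = (184,870 + 96,714) / W × 100
⇒ 560,000

Working-age: 560,000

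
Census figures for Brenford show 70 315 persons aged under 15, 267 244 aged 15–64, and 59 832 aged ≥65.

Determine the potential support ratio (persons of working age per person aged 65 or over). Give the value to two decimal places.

Potential support ratio = 267 244 / 59 832 = 4.47

Potential support ratio: 4.47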